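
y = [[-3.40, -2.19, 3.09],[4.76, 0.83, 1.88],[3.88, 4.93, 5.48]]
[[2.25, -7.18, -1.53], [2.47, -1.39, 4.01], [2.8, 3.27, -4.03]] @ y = [[-47.76, -18.43, -14.93],[0.54, 13.21, 26.99],[-9.59, -23.29, -7.28]]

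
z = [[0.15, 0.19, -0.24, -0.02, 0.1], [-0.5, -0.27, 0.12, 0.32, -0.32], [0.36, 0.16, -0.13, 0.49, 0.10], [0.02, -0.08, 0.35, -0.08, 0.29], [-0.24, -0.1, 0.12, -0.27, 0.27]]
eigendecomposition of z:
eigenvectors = [[(0.03+0j), -0.29-0.30j, -0.29+0.30j, (-0.24-0.07j), -0.24+0.07j], [(0.69+0j), 0.87+0.00j, 0.87-0.00j, 0.65+0.00j, 0.65-0.00j], [0.57+0.00j, 0.04-0.04j, 0.04+0.04j, 0.44+0.24j, 0.44-0.24j], [-0.41+0.00j, (-0.05+0.24j), -0.05-0.24j, 0.26+0.33j, (0.26-0.33j)], [-0.18+0.00j, -0.01j, 0.00+0.01j, (-0.23+0.21j), (-0.23-0.21j)]]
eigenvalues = [(-0.3+0j), (-0.11+0.26j), (-0.11-0.26j), (0.24+0.16j), (0.24-0.16j)]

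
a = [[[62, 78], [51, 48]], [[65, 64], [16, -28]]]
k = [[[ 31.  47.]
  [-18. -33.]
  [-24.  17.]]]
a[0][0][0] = 62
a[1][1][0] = 16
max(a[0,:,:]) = 78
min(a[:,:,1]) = -28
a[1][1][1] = -28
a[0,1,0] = 51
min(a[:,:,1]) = -28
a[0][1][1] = 48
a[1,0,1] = 64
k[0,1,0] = -18.0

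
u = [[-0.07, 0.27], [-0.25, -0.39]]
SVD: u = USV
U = [[-0.44, 0.90],[0.90, 0.44]]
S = [0.51, 0.19]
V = [[-0.38, -0.92], [-0.92, 0.38]]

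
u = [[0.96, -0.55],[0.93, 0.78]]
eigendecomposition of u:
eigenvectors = [[0.08+0.60j, (0.08-0.6j)],[(0.79+0j), 0.79-0.00j]]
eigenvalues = [(0.87+0.71j), (0.87-0.71j)]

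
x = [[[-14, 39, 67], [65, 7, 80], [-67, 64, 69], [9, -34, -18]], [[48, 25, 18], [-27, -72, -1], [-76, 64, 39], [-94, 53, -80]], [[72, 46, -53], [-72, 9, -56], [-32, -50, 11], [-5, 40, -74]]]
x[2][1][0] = -72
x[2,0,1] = 46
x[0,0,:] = [-14, 39, 67]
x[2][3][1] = 40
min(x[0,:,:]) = -67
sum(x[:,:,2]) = 2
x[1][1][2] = -1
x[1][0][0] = 48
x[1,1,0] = -27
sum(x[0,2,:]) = 66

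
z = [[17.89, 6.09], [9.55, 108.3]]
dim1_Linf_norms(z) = [17.89, 108.3]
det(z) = 1879.33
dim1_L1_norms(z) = [23.98, 117.85]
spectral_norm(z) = 109.00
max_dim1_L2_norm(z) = 108.72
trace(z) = 126.19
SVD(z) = [[0.07, 1.0], [1.00, -0.07]] @ diag([108.99511674747761, 17.242309161006443]) @ [[0.10,1.00], [1.00,-0.10]]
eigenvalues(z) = [17.25, 108.94]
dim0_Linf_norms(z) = [17.89, 108.3]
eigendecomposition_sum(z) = [[17.13, -1.15], [-1.80, 0.12]] + [[0.76, 7.24], [11.35, 108.18]]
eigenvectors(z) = [[-0.99, -0.07], [0.1, -1.00]]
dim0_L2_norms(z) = [20.28, 108.47]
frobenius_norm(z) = 110.35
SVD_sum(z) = [[0.78, 7.80], [10.78, 108.18]] + [[17.11, -1.71], [-1.23, 0.12]]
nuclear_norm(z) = 126.24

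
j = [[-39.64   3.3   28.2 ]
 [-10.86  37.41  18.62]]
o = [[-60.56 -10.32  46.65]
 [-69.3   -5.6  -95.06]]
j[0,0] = -39.64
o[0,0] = -60.56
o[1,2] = -95.06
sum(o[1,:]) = -169.95999999999998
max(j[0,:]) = 28.2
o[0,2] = 46.65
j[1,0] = -10.86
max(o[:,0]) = -60.56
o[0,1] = -10.32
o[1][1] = -5.6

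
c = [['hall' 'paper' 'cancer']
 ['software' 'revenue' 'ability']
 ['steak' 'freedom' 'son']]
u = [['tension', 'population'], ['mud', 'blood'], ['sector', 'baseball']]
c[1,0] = 'software'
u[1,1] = 'blood'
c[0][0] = 'hall'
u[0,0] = 'tension'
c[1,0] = 'software'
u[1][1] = 'blood'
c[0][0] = 'hall'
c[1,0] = 'software'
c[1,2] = 'ability'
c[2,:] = ['steak', 'freedom', 'son']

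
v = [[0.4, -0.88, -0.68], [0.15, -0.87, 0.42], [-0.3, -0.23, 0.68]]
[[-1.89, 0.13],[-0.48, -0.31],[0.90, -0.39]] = v @[[-1.45, 0.38], [0.76, 0.27], [0.94, -0.31]]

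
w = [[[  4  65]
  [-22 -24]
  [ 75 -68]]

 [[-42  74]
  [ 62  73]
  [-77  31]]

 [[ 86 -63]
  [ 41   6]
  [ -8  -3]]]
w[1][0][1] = 74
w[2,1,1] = 6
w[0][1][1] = -24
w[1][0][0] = -42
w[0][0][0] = 4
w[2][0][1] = -63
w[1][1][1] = 73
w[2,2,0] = -8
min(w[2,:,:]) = -63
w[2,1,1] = 6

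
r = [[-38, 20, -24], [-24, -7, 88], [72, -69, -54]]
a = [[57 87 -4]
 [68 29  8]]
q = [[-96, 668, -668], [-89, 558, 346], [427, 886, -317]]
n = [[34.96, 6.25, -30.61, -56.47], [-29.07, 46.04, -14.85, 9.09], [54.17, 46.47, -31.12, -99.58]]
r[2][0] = 72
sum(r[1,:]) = 57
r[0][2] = -24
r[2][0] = 72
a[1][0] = 68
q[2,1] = 886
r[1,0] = -24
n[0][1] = 6.25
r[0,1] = 20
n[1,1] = 46.04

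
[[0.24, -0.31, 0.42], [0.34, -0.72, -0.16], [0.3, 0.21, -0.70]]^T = [[0.24, 0.34, 0.3],[-0.31, -0.72, 0.21],[0.42, -0.16, -0.70]]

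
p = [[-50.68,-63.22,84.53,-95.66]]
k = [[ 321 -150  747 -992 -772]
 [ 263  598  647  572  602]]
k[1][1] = 598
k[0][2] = 747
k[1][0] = 263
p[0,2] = 84.53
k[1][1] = 598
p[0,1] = -63.22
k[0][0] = 321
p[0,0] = -50.68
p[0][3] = -95.66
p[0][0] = -50.68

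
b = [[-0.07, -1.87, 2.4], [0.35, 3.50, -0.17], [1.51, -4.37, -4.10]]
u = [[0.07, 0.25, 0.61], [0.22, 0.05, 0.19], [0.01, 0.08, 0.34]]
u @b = [[1.00,-1.92,-2.38], [0.29,-1.07,-0.26], [0.54,-1.22,-1.38]]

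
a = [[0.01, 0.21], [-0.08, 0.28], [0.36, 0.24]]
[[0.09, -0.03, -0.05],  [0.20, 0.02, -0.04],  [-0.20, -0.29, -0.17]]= a@[[-0.85,-0.72,-0.30], [0.46,-0.12,-0.24]]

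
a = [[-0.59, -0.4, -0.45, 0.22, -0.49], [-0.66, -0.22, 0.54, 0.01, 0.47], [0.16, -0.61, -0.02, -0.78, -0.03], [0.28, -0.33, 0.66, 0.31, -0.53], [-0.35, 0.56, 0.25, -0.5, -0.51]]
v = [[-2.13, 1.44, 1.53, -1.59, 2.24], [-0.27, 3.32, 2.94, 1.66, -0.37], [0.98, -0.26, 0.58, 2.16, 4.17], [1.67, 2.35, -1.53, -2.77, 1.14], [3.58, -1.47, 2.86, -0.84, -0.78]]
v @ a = [[-0.68, 1.38, 1.22, -3.26, 1.37], [-0.97, -3.17, 2.86, -1.62, 0.91], [-1.17, 0.93, 1.88, -1.65, -3.89], [-3.96, 1.3, -1.0, 0.16, 1.22], [-0.65, -3.01, -3.21, -1.33, -1.69]]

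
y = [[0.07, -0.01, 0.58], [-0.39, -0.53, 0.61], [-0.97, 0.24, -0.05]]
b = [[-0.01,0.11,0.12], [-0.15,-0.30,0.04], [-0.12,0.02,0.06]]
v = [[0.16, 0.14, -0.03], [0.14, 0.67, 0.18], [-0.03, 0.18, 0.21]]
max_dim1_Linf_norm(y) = 0.97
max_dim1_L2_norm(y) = 1.0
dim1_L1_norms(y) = [0.66, 1.53, 1.26]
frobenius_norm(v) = 0.79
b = y @ v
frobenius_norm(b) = 0.40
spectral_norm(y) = 1.08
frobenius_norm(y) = 1.47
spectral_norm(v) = 0.76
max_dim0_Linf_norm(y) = 0.97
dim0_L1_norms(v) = [0.33, 0.99, 0.42]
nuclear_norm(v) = 1.04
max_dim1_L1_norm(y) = 1.53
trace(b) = -0.25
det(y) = -0.35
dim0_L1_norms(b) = [0.28, 0.43, 0.22]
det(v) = 0.01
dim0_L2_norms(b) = [0.19, 0.32, 0.14]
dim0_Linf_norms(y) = [0.97, 0.53, 0.61]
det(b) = -0.00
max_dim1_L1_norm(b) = 0.49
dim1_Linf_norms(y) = [0.58, 0.61, 0.97]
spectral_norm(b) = 0.35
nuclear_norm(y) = 2.36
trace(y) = -0.51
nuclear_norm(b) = 0.59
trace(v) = 1.04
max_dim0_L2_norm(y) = 1.05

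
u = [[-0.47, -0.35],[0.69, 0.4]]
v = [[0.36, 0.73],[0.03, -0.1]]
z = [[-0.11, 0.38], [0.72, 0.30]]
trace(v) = 0.26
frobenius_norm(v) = 0.82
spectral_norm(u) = 0.99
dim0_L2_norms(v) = [0.36, 0.74]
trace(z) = 0.19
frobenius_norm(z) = 0.87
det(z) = -0.31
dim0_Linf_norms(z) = [0.72, 0.38]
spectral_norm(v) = 0.82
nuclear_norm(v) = 0.89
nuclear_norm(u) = 1.04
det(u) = 0.05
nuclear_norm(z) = 1.17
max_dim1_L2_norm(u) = 0.8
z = v + u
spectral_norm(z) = 0.78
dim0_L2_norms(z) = [0.73, 0.48]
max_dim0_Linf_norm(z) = 0.72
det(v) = -0.06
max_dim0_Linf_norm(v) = 0.73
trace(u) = -0.07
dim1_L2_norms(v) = [0.81, 0.1]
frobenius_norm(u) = 0.99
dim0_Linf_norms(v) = [0.36, 0.73]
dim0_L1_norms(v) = [0.39, 0.83]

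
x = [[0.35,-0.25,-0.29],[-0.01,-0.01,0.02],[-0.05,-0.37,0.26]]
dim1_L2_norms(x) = [0.52, 0.02, 0.45]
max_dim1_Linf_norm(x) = 0.37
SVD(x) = [[-1.00, 0.01, 0.03], [0.03, 0.05, 1.00], [0.01, 1.00, -0.05]] @ diag([0.5189206780242968, 0.4554328836893937, 0.0014894204132450222]) @ [[-0.68, 0.47, 0.56], [-0.10, -0.82, 0.56], [0.73, 0.32, 0.60]]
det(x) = 0.00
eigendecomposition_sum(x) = [[0.31, 0.26, -0.52], [-0.01, -0.01, 0.02], [-0.07, -0.06, 0.12]] + [[0.04, -0.53, 0.23], [0.0, -0.01, 0.0], [0.02, -0.32, 0.14]] + [[0.00, 0.01, -0.0], [0.0, 0.01, -0.0], [0.00, 0.01, -0.0]]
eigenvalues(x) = [0.42, 0.17, 0.0]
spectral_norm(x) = 0.52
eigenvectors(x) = [[-0.97,0.85,-0.73], [0.03,0.01,-0.32], [0.22,0.52,-0.6]]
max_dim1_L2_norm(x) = 0.52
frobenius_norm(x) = 0.69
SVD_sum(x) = [[0.35, -0.25, -0.29], [-0.01, 0.01, 0.01], [-0.0, 0.0, 0.00]] + [[-0.0, -0.00, 0.00], [-0.0, -0.02, 0.01], [-0.05, -0.37, 0.26]] + [[0.00, 0.00, 0.0], [0.00, 0.00, 0.00], [-0.00, -0.00, -0.00]]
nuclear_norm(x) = 0.98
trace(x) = 0.60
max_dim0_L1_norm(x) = 0.63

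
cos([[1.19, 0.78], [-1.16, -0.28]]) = [[0.72, -0.36],[0.54, 1.41]]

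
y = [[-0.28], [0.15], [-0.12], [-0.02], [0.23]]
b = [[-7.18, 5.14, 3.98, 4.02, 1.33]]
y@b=[[2.01,  -1.44,  -1.11,  -1.13,  -0.37], [-1.08,  0.77,  0.6,  0.60,  0.20], [0.86,  -0.62,  -0.48,  -0.48,  -0.16], [0.14,  -0.10,  -0.08,  -0.08,  -0.03], [-1.65,  1.18,  0.92,  0.92,  0.31]]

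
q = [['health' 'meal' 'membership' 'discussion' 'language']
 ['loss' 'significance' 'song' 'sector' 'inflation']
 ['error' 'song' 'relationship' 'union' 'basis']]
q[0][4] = 'language'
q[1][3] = 'sector'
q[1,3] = 'sector'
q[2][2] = 'relationship'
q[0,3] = 'discussion'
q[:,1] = ['meal', 'significance', 'song']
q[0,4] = 'language'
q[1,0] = 'loss'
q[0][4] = 'language'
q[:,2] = ['membership', 'song', 'relationship']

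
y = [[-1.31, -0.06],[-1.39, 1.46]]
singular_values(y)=[2.23, 0.89]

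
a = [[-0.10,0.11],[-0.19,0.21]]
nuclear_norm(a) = 0.32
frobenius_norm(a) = 0.32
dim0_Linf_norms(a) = [0.19, 0.21]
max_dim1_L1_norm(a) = 0.4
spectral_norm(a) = 0.32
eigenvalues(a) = [-0.0, 0.11]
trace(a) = 0.11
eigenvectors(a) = [[-0.74, -0.46], [-0.67, -0.89]]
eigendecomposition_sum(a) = [[-0.00, 0.00], [-0.0, 0.00]] + [[-0.10,0.11], [-0.19,0.21]]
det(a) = -0.00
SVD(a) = [[-0.46, -0.89], [-0.89, 0.46]] @ diag([0.31984355902252576, 0.00031265284911663244]) @ [[0.67, -0.74], [0.74, 0.67]]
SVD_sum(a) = [[-0.1, 0.11], [-0.19, 0.21]] + [[-0.0, -0.00], [0.0, 0.0]]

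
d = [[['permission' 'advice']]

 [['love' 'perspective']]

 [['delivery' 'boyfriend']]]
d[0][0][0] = 'permission'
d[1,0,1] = 'perspective'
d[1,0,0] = 'love'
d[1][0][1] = 'perspective'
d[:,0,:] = [['permission', 'advice'], ['love', 'perspective'], ['delivery', 'boyfriend']]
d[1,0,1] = 'perspective'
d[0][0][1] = 'advice'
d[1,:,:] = [['love', 'perspective']]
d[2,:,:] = [['delivery', 'boyfriend']]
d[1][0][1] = 'perspective'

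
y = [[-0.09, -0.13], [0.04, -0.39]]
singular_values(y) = [0.41, 0.1]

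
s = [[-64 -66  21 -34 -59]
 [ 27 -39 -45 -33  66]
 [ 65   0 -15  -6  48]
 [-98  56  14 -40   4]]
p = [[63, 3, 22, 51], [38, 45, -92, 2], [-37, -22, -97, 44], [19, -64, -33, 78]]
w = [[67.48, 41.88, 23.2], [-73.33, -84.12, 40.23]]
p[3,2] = -33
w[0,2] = 23.2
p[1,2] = -92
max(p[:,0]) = 63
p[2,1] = -22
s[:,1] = [-66, -39, 0, 56]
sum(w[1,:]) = -117.22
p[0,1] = 3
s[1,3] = -33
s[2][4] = 48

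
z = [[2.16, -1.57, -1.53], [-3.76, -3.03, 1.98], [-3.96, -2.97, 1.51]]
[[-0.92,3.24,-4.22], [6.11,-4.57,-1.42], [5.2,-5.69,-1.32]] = z @ [[0.10, 2.23, -0.68], [-0.99, -0.35, 1.49], [1.76, 1.39, 0.27]]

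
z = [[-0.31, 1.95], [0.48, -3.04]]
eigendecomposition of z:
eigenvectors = [[0.99, -0.54],[0.16, 0.84]]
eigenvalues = [-0.0, -3.35]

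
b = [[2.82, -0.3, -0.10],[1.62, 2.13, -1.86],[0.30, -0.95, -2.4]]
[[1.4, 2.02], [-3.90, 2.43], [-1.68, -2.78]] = b@[[0.42, 0.87],[-1.11, 1.18],[1.19, 0.80]]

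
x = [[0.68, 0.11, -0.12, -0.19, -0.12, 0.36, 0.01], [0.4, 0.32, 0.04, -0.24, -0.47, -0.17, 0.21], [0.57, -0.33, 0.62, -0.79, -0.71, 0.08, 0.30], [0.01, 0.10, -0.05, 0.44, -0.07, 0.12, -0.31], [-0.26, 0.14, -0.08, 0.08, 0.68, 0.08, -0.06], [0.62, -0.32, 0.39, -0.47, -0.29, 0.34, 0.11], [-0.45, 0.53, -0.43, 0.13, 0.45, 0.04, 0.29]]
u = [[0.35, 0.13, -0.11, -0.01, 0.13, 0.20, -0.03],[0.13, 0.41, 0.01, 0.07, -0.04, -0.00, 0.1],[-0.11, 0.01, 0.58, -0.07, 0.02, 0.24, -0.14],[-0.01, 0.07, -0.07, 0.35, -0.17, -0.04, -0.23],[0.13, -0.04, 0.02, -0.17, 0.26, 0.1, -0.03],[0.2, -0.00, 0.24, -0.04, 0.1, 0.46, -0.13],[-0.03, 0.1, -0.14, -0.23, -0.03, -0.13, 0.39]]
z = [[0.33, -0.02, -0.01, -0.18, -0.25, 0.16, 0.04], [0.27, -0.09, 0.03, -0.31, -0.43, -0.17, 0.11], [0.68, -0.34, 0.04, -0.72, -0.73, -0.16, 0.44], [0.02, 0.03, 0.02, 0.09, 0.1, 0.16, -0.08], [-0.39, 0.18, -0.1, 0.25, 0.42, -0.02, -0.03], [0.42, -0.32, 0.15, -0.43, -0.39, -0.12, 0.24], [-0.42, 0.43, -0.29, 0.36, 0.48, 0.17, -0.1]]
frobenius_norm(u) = 1.33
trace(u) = 2.80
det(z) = -0.00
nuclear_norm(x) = 4.87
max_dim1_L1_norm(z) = 3.11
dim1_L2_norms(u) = [0.46, 0.45, 0.66, 0.46, 0.36, 0.58, 0.5]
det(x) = -0.00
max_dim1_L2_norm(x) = 1.43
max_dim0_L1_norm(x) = 2.99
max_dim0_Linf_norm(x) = 0.79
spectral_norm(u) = 0.87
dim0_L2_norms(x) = [1.27, 0.8, 0.86, 1.07, 1.22, 0.55, 0.57]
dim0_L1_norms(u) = [0.96, 0.76, 1.17, 0.94, 0.75, 1.17, 1.05]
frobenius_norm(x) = 2.50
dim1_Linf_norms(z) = [0.33, 0.43, 0.73, 0.16, 0.42, 0.43, 0.48]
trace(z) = 0.57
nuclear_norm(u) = 2.80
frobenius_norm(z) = 2.13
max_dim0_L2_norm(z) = 1.16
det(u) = -0.00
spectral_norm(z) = 2.05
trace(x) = 3.37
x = u + z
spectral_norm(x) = 2.11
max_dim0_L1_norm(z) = 2.8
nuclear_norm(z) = 3.04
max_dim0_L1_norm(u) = 1.17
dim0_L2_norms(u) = [0.46, 0.45, 0.66, 0.46, 0.36, 0.58, 0.5]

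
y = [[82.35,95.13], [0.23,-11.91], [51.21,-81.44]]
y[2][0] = 51.21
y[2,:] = [51.21, -81.44]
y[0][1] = 95.13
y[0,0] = 82.35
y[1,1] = -11.91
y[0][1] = 95.13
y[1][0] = 0.23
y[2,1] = -81.44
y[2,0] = 51.21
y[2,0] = 51.21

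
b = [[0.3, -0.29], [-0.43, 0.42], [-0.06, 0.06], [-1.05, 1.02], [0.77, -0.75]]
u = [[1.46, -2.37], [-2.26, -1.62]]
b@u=[[1.09, -0.24],  [-1.58, 0.34],  [-0.22, 0.04],  [-3.84, 0.84],  [2.82, -0.61]]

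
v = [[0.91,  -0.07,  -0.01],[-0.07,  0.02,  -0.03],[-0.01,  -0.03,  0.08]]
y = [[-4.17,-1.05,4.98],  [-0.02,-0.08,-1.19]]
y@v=[[-3.77,0.12,0.47], [-0.00,0.04,-0.09]]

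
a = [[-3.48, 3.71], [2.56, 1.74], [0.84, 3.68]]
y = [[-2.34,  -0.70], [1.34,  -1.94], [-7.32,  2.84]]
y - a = [[1.14, -4.41], [-1.22, -3.68], [-8.16, -0.84]]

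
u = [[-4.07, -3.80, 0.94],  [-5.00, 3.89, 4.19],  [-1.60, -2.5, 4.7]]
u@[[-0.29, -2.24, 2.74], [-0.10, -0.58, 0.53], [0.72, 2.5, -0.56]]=[[2.24,13.67,-13.69], [4.08,19.42,-13.98], [4.1,16.78,-8.34]]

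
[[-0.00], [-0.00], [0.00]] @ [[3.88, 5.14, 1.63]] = [[0.0,0.0,0.00],[0.00,0.0,0.00],[0.0,0.00,0.0]]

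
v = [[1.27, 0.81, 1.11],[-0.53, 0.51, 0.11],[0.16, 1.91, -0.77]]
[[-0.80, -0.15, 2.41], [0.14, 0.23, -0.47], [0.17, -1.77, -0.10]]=v@ [[-0.34, -0.68, 1.18], [-0.01, -0.47, 0.14], [-0.32, 0.99, 0.72]]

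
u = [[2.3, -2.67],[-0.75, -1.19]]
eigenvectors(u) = [[0.98, 0.56], [-0.18, 0.83]]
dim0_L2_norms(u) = [2.42, 2.92]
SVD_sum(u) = [[2.16, -2.78], [0.29, -0.38]] + [[0.14, 0.11], [-1.04, -0.81]]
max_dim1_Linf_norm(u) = 2.67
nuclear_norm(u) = 4.89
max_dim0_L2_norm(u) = 2.92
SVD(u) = [[-0.99, -0.14], [-0.14, 0.99]] @ diag([3.552063855879188, 1.3342947064860418]) @ [[-0.61, 0.79], [-0.79, -0.61]]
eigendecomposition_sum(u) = [[2.49, -1.66], [-0.47, 0.31]] + [[-0.19,-1.01], [-0.28,-1.50]]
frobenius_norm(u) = 3.79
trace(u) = 1.11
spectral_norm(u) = 3.55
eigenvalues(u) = [2.8, -1.69]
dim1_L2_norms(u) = [3.52, 1.41]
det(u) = -4.74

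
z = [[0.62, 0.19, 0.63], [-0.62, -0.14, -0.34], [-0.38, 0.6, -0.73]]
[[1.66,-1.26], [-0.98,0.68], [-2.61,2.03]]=z @ [[0.45, -0.09], [-1.03, 0.74], [2.5, -2.13]]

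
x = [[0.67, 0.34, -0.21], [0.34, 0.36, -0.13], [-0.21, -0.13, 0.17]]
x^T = [[0.67, 0.34, -0.21], [0.34, 0.36, -0.13], [-0.21, -0.13, 0.17]]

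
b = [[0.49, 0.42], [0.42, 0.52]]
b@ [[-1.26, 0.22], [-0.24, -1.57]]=[[-0.72, -0.55], [-0.65, -0.72]]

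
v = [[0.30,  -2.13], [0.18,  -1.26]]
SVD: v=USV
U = [[-0.86, -0.51], [-0.51, 0.86]]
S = [2.5, 0.0]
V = [[-0.14,0.99], [0.99,0.14]]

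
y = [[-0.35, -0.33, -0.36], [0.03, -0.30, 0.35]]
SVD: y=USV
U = [[-0.97, 0.23], [0.23, 0.97]]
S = [0.61, 0.45]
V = [[0.57, 0.41, 0.71], [-0.12, -0.82, 0.57]]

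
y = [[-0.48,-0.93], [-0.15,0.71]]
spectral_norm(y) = 1.21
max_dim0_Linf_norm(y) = 0.93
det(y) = -0.48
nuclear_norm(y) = 1.61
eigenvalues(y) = [-0.59, 0.82]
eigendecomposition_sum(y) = [[-0.54, -0.39], [-0.06, -0.04]] + [[0.06,-0.54],  [-0.09,0.75]]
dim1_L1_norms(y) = [1.41, 0.86]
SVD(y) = [[-0.85, 0.53], [0.53, 0.85]] @ diag([1.2101097047776492, 0.3969061632211704]) @ [[0.27, 0.96], [-0.96, 0.27]]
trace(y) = 0.23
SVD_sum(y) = [[-0.28, -0.99], [0.17, 0.62]] + [[-0.2, 0.06], [-0.32, 0.09]]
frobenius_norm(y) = 1.27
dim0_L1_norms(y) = [0.63, 1.64]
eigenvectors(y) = [[-0.99, 0.58], [-0.11, -0.81]]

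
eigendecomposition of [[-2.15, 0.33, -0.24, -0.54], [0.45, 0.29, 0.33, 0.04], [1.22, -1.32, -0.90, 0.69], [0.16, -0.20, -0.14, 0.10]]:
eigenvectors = [[-0.6, -0.3, -0.21, -0.28], [0.00, -0.14, -0.64, -0.37], [0.79, 0.93, 0.72, 0.63], [0.11, 0.14, 0.14, 0.61]]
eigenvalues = [-1.73, -0.99, 0.06, 0.0]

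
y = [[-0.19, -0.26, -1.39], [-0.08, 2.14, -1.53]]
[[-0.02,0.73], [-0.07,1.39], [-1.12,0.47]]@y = [[-0.05, 1.57, -1.09], [-0.10, 2.99, -2.03], [0.18, 1.3, 0.84]]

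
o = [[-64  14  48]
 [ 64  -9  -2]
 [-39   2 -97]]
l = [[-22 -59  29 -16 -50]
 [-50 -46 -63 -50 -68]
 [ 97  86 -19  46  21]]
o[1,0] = 64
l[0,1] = -59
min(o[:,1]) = -9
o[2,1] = 2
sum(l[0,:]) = -118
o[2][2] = -97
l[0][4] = -50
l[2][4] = 21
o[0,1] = 14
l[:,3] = [-16, -50, 46]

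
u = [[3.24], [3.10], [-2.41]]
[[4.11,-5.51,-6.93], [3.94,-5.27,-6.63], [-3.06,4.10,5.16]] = u@[[1.27, -1.7, -2.14]]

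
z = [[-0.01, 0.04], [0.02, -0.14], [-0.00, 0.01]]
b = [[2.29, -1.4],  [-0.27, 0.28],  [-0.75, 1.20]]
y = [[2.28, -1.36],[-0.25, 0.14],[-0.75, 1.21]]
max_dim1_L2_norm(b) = 2.68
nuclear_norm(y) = 3.56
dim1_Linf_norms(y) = [2.28, 0.25, 1.21]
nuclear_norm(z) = 0.15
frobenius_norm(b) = 3.06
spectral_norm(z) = 0.15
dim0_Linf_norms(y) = [2.28, 1.36]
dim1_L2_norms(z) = [0.04, 0.14, 0.01]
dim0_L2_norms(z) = [0.02, 0.15]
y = b + z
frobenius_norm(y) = 3.03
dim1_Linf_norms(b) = [2.29, 0.28, 1.2]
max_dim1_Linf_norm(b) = 2.29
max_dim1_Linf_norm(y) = 2.28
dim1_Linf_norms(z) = [0.04, 0.14, 0.01]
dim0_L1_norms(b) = [3.31, 2.88]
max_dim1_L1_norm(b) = 3.69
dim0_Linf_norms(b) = [2.29, 1.4]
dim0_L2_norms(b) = [2.42, 1.87]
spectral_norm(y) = 2.97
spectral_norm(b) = 3.00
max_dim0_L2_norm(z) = 0.15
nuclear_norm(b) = 3.58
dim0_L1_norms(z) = [0.03, 0.19]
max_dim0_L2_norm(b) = 2.42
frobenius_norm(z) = 0.15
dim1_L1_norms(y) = [3.64, 0.39, 1.96]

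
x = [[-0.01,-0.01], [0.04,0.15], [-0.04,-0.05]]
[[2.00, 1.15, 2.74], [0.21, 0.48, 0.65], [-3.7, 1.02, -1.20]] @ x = [[-0.08, 0.02], [-0.01, 0.04], [0.13, 0.25]]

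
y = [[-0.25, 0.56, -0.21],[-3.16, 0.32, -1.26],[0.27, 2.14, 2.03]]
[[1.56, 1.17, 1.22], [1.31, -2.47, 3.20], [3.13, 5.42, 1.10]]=y @ [[0.29, 1.09, -0.42],[2.5, 2.52, 1.59],[-1.13, -0.13, -1.08]]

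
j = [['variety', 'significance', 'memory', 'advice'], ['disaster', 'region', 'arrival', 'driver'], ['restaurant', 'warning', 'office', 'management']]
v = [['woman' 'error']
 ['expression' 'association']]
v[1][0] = 'expression'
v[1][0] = 'expression'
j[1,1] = 'region'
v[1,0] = 'expression'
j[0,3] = 'advice'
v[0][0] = 'woman'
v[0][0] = 'woman'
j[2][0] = 'restaurant'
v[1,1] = 'association'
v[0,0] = 'woman'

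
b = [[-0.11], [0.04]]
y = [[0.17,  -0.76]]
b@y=[[-0.02, 0.08], [0.01, -0.03]]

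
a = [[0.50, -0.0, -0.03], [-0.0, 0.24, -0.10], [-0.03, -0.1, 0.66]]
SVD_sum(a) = [[0.02, 0.02, -0.10], [0.02, 0.03, -0.14], [-0.1, -0.14, 0.64]] + [[0.48, -0.03, 0.07], [-0.03, 0.0, -0.00], [0.07, -0.0, 0.01]] + [[0.0, 0.0, 0.0], [0.0, 0.21, 0.05], [0.0, 0.05, 0.01]]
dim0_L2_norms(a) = [0.5, 0.26, 0.67]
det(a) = 0.07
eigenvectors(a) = [[0.15, -0.99, -0.02], [0.22, 0.06, -0.97], [-0.96, -0.15, -0.22]]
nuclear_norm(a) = 1.40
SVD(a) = [[-0.15, 0.99, 0.02], [-0.22, -0.06, 0.97], [0.96, 0.15, 0.22]] @ diag([0.6871712295783722, 0.4955784489437753, 0.21725032147785275]) @ [[-0.15, -0.22, 0.96], [0.99, -0.06, 0.15], [0.02, 0.97, 0.22]]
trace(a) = 1.40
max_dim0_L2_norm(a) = 0.67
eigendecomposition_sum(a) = [[0.02, 0.02, -0.10],[0.02, 0.03, -0.14],[-0.1, -0.14, 0.64]] + [[0.48, -0.03, 0.07], [-0.03, 0.0, -0.0], [0.07, -0.00, 0.01]] + [[0.0, 0.00, 0.0],[0.0, 0.21, 0.05],[0.0, 0.05, 0.01]]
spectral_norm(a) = 0.69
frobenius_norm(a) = 0.87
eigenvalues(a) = [0.69, 0.5, 0.22]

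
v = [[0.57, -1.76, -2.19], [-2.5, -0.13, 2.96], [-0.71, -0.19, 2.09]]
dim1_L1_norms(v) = [4.52, 5.59, 2.99]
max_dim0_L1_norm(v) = 7.24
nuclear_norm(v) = 7.44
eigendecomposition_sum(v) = [[-0.89, -0.91, 0.19], [-0.96, -0.97, 0.20], [-0.21, -0.21, 0.04]] + [[1.36,-0.50,-3.56], [-1.45,0.53,3.8], [-0.55,0.20,1.45]] + [[0.10, -0.36, 1.19],[-0.09, 0.31, -1.04],[0.05, -0.18, 0.6]]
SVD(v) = [[-0.48,-0.87,0.11], [0.76,-0.48,-0.44], [0.43,-0.13,0.89]] @ diag([4.939204412239838, 1.8123574861268281, 0.6892170315586927]) @ [[-0.50, 0.14, 0.85], [0.44, 0.89, 0.12], [0.74, -0.43, 0.51]]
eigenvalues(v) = [-1.82, 3.34, 1.01]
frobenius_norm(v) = 5.31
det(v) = -6.17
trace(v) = 2.53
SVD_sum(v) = [[1.21, -0.33, -2.04],[-1.9, 0.51, 3.21],[-1.06, 0.29, 1.8]] + [[-0.69, -1.4, -0.18], [-0.38, -0.77, -0.1], [-0.1, -0.21, -0.03]] + [[0.05, -0.03, 0.04], [-0.22, 0.13, -0.15], [0.46, -0.27, 0.31]]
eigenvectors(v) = [[0.67, 0.66, 0.70], [0.72, -0.70, -0.62], [0.16, -0.27, 0.35]]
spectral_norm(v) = 4.94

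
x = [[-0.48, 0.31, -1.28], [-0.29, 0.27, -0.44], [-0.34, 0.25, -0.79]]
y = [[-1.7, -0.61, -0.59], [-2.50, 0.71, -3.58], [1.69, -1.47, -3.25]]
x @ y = [[-2.12, 2.39, 3.33], [-0.93, 1.02, 0.63], [-1.38, 1.55, 1.87]]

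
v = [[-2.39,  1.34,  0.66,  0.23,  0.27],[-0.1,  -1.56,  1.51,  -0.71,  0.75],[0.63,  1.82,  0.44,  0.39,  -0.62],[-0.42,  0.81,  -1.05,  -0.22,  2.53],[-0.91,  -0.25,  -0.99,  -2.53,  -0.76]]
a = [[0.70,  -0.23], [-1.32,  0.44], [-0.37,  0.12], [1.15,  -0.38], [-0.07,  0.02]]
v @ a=[[-3.44, 1.14], [0.56, -0.2], [-1.63, 0.55], [-1.4, 0.46], [-2.80, 0.93]]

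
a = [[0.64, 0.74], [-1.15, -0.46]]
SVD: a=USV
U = [[-0.61, 0.79], [0.79, 0.61]]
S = [1.54, 0.36]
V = [[-0.85, -0.53], [-0.53, 0.85]]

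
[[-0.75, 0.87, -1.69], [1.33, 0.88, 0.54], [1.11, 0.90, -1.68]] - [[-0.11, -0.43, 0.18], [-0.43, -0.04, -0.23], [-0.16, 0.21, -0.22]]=[[-0.64, 1.3, -1.87], [1.76, 0.92, 0.77], [1.27, 0.69, -1.46]]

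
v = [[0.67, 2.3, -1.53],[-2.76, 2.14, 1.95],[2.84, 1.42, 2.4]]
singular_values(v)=[4.02, 3.99, 2.79]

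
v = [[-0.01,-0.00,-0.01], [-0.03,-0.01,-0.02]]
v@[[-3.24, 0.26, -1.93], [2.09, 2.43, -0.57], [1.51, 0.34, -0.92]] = [[0.02, -0.01, 0.03],[0.05, -0.04, 0.08]]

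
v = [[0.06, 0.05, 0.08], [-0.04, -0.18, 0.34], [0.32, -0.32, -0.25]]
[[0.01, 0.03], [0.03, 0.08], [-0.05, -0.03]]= v @ [[-0.04, 0.16], [0.04, 0.03], [0.1, 0.28]]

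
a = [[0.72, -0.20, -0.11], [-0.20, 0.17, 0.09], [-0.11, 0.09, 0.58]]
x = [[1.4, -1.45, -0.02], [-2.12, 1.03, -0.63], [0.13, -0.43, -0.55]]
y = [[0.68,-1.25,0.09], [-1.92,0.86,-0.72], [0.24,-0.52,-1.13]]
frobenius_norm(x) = 3.24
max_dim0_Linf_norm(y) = 1.92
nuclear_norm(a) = 1.47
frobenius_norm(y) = 2.93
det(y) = 2.08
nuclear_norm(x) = 4.24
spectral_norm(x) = 3.10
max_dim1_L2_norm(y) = 2.22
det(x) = 0.62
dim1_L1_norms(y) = [2.02, 3.5, 1.89]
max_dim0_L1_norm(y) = 2.84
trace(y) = 0.41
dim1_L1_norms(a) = [1.03, 0.46, 0.78]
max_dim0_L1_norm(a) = 1.03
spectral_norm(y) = 2.52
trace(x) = 1.88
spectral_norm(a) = 0.85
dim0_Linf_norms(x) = [2.12, 1.45, 0.63]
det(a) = 0.04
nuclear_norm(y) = 4.49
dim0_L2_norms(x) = [2.54, 1.83, 0.84]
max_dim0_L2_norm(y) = 2.05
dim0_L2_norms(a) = [0.76, 0.28, 0.6]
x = y + a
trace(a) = 1.47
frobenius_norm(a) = 1.00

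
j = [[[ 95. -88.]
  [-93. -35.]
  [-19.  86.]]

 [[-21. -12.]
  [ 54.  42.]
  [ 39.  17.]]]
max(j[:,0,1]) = -12.0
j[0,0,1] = -88.0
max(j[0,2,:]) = 86.0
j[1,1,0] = 54.0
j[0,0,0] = 95.0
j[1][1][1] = 42.0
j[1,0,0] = -21.0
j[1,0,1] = -12.0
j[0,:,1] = [-88.0, -35.0, 86.0]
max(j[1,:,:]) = 54.0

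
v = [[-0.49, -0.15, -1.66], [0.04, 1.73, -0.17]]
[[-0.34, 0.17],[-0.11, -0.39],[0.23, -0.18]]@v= [[0.17, 0.35, 0.54], [0.04, -0.66, 0.25], [-0.12, -0.35, -0.35]]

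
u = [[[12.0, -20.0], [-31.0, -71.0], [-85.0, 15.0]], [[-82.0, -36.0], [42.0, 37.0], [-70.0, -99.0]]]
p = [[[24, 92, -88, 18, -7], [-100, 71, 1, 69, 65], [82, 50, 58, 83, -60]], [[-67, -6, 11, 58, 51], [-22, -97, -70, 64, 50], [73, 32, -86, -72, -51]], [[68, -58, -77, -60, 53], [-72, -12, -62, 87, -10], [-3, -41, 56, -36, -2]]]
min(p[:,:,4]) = -60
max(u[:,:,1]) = 37.0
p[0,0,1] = 92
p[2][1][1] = -12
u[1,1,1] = 37.0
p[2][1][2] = -62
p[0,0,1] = 92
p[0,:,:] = [[24, 92, -88, 18, -7], [-100, 71, 1, 69, 65], [82, 50, 58, 83, -60]]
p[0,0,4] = -7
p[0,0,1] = 92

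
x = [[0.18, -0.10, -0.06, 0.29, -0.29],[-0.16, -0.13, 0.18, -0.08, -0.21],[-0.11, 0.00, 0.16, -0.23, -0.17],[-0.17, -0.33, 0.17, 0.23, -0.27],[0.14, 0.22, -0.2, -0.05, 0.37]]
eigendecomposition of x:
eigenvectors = [[0.71+0.00j, 0.71-0.00j, -0.76+0.00j, (-0.18+0j), -0.59+0.00j], [(-0.14+0.3j), (-0.14-0.3j), (-0.17+0j), (0.69+0j), 0.10+0.00j], [(-0.19+0.23j), (-0.19-0.23j), -0.44+0.00j, (0.52+0j), -0.76+0.00j], [(0.09+0.35j), (0.09-0.35j), (0.17+0j), 0.46+0.00j, -0.03+0.00j], [-0.11-0.39j, -0.11+0.39j, 0.41+0.00j, -0.00+0.00j, -0.26+0.00j]]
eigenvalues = [(0.3+0.24j), (0.3-0.24j), (0.22+0j), (-0.01+0j), (0.01+0j)]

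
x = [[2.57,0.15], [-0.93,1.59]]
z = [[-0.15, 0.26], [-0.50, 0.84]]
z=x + [[-2.72, 0.11], [0.43, -0.75]]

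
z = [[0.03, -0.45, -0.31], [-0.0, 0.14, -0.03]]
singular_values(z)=[0.56, 0.1]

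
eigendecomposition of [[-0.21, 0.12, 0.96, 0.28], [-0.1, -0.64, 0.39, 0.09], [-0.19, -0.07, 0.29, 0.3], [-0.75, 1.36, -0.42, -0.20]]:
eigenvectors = [[(0.65+0j),0.65-0.00j,(-0.16-0.1j),(-0.16+0.1j)], [(0.12+0.1j),(0.12-0.1j),0.22-0.17j,(0.22+0.17j)], [(0.31+0.26j),(0.31-0.26j),0.30+0.03j,(0.3-0.03j)], [(-0.27+0.56j),-0.27-0.56j,(-0.89+0j),(-0.89-0j)]]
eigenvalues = [(0.15+0.65j), (0.15-0.65j), (-0.53+0.18j), (-0.53-0.18j)]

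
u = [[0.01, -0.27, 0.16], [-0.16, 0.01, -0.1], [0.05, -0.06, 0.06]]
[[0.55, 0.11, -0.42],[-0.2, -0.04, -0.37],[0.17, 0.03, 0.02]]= u@[[-0.31, -0.65, 2.04], [-0.61, 0.48, 2.01], [2.41, 1.53, 0.64]]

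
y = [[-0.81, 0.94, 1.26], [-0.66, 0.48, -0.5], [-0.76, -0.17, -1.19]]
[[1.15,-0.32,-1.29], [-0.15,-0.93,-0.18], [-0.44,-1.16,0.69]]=y@[[-0.56, 0.82, -0.08], [-0.29, -0.29, -0.91], [0.77, 0.49, -0.4]]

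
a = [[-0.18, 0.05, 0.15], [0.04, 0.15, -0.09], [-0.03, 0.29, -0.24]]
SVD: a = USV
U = [[-0.17, -0.98, -0.10], [0.41, 0.02, -0.91], [0.89, -0.19, 0.4]]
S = [0.42, 0.23, 0.05]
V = [[0.05,0.75,-0.66], [0.78,-0.44,-0.44], [-0.62,-0.50,-0.61]]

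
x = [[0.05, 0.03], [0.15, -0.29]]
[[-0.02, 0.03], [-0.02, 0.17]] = x@[[-0.31, 0.66],[-0.09, -0.26]]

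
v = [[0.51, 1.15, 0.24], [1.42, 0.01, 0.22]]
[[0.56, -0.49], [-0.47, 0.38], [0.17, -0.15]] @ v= [[-0.41,0.64,0.03], [0.30,-0.54,-0.03], [-0.13,0.19,0.01]]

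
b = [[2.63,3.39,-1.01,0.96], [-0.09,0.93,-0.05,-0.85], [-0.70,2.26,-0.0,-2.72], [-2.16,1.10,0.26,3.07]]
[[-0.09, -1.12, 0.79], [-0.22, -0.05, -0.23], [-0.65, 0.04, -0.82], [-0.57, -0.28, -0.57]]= b @ [[0.23,-0.16,0.32], [-0.18,-0.19,-0.13], [0.11,-0.07,-0.28], [0.03,-0.13,0.11]]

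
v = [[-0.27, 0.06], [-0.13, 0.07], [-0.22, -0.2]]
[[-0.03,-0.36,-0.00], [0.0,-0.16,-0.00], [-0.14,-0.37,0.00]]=v@[[0.22, 1.39, 0.01],[0.45, 0.3, -0.02]]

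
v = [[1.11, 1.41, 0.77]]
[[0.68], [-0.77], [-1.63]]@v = [[0.75, 0.96, 0.52], [-0.85, -1.09, -0.59], [-1.81, -2.30, -1.26]]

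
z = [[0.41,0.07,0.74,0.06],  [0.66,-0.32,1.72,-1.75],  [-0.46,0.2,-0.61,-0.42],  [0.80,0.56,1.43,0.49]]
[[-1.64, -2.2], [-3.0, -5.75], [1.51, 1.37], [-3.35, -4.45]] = z @ [[-0.15, -0.59], [-0.05, -1.04], [-2.10, -2.61], [-0.4, 0.69]]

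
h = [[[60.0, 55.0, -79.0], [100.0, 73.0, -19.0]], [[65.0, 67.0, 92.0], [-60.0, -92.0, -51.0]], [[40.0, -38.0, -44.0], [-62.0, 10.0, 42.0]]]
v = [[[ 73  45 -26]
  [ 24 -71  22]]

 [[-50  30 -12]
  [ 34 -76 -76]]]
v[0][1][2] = 22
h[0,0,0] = 60.0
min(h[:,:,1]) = -92.0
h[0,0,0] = 60.0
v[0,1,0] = 24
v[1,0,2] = -12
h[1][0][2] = 92.0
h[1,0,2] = 92.0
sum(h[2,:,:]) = -52.0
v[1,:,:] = [[-50, 30, -12], [34, -76, -76]]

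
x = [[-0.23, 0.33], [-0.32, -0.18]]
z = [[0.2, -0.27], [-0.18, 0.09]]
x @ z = [[-0.11,0.09], [-0.03,0.07]]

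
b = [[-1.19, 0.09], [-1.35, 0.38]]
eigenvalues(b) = [-1.11, 0.3]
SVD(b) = [[-0.65, -0.76], [-0.76, 0.65]] @ diag([1.8326312957407316, 0.18045091817900794]) @ [[0.98,-0.19], [0.19,0.98]]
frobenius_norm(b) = 1.84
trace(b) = -0.81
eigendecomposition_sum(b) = [[-1.17, 0.07], [-1.06, 0.06]] + [[-0.02, 0.02],[-0.29, 0.32]]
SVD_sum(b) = [[-1.16, 0.23], [-1.37, 0.27]] + [[-0.03, -0.14], [0.02, 0.11]]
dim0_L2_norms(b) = [1.8, 0.39]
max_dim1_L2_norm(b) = 1.4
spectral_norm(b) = 1.83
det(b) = -0.33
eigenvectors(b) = [[-0.74, -0.06], [-0.67, -1.00]]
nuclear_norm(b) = 2.01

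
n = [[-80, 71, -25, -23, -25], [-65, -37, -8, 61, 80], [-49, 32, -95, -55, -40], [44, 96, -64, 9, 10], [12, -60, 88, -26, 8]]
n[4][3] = -26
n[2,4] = -40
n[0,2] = -25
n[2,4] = -40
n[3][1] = 96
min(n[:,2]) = -95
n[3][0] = 44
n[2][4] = -40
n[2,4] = -40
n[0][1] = 71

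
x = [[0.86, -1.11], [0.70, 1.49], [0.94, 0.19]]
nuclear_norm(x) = 3.32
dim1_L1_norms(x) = [1.97, 2.19, 1.13]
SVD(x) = [[0.50, 0.73], [-0.85, 0.29], [-0.19, 0.62]] @ diag([1.8810430747127105, 1.4363763264114848]) @ [[-0.18,-0.98], [0.98,-0.18]]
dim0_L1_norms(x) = [2.5, 2.79]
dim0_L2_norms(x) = [1.45, 1.87]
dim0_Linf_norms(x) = [0.94, 1.49]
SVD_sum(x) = [[-0.17, -0.92], [0.29, 1.57], [0.07, 0.35]] + [[1.03, -0.19], [0.41, -0.08], [0.87, -0.16]]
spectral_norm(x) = 1.88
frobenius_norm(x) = 2.37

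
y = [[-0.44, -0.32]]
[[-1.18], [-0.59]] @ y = [[0.52, 0.38],[0.26, 0.19]]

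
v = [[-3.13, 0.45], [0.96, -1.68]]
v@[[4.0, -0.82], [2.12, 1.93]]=[[-11.57, 3.44], [0.28, -4.03]]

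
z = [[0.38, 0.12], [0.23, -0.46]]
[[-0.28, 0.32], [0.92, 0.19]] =z @ [[-0.09, 0.83], [-2.05, -0.0]]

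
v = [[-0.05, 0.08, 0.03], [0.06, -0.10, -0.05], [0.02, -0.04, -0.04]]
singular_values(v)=[0.17, 0.02, 0.0]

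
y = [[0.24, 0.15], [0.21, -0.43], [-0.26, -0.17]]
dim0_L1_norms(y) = [0.71, 0.75]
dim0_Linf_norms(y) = [0.26, 0.43]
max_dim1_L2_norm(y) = 0.48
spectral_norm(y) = 0.49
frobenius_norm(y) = 0.64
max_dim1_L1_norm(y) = 0.64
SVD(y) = [[0.23, 0.63],[-0.94, 0.35],[-0.27, -0.69]] @ diag([0.48763657263831706, 0.4096468882166143]) @ [[-0.15, 0.99], [0.99, 0.15]]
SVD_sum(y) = [[-0.02, 0.11],[0.07, -0.45],[0.02, -0.13]] + [[0.26,0.04], [0.14,0.02], [-0.28,-0.04]]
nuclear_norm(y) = 0.90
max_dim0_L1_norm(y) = 0.75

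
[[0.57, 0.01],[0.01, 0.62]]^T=[[0.57, 0.01], [0.01, 0.62]]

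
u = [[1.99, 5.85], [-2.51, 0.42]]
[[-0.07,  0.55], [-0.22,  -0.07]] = u@[[0.08, 0.04], [-0.04, 0.08]]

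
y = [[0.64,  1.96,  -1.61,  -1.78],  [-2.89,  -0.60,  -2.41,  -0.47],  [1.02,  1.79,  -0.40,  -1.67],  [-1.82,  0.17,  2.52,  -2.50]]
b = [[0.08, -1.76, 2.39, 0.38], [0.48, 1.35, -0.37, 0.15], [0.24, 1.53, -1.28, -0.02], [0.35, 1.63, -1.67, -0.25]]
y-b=[[0.56,3.72,-4.0,-2.16], [-3.37,-1.95,-2.04,-0.62], [0.78,0.26,0.88,-1.65], [-2.17,-1.46,4.19,-2.25]]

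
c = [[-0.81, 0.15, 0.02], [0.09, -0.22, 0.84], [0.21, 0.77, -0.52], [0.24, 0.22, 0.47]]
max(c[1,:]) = 0.842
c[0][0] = -0.807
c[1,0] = 0.086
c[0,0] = -0.807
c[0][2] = 0.019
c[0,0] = -0.807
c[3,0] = 0.239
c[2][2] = -0.519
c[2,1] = 0.771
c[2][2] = -0.519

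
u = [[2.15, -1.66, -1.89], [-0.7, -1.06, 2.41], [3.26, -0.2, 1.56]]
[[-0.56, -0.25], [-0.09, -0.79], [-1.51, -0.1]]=u@[[-0.39, 0.06], [-0.0, 0.39], [-0.15, -0.14]]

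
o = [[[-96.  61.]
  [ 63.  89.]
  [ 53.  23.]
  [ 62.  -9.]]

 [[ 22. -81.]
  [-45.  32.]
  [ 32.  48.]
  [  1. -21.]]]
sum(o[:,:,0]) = 92.0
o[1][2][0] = 32.0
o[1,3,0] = 1.0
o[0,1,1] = 89.0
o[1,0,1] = -81.0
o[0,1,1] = 89.0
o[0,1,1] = 89.0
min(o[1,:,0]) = -45.0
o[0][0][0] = -96.0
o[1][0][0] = 22.0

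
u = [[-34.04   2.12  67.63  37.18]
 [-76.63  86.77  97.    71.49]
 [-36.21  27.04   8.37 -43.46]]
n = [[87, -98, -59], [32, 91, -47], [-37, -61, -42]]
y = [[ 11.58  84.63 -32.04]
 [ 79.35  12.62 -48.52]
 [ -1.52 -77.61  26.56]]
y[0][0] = 11.58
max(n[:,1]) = 91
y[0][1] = 84.63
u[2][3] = -43.46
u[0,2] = 67.63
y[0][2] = -32.04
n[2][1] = -61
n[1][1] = 91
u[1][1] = 86.77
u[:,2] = [67.63, 97.0, 8.37]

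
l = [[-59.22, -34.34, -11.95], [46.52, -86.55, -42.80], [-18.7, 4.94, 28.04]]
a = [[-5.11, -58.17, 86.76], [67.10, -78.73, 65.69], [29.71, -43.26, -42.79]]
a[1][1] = -78.73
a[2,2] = -42.79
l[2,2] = 28.04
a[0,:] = [-5.11, -58.17, 86.76]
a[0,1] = -58.17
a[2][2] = -42.79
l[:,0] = [-59.22, 46.52, -18.7]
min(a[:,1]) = -78.73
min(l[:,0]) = -59.22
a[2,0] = 29.71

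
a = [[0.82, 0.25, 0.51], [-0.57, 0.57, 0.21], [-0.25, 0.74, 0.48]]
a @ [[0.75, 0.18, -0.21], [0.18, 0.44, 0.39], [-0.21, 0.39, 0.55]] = [[0.55, 0.46, 0.21], [-0.37, 0.23, 0.46], [-0.16, 0.47, 0.61]]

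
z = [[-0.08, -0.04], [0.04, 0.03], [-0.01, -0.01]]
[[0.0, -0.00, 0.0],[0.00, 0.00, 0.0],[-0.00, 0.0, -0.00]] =z@ [[-0.06,0.14,-0.08],[0.08,-0.18,0.11]]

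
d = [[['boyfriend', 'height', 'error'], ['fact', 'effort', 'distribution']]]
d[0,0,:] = ['boyfriend', 'height', 'error']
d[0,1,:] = ['fact', 'effort', 'distribution']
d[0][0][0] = 'boyfriend'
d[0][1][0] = 'fact'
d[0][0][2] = 'error'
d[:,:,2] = [['error', 'distribution']]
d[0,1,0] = 'fact'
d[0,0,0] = 'boyfriend'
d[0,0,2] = 'error'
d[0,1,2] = 'distribution'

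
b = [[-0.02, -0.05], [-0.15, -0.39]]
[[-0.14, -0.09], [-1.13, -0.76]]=b @[[0.24, -4.37], [2.80, 3.63]]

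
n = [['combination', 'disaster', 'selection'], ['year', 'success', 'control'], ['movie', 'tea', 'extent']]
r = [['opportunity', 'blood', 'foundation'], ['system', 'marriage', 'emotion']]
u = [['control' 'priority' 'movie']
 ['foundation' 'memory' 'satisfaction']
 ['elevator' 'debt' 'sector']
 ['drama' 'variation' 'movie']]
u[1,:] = ['foundation', 'memory', 'satisfaction']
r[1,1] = 'marriage'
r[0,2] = 'foundation'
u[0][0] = 'control'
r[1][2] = 'emotion'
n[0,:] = ['combination', 'disaster', 'selection']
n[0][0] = 'combination'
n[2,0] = 'movie'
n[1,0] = 'year'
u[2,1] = 'debt'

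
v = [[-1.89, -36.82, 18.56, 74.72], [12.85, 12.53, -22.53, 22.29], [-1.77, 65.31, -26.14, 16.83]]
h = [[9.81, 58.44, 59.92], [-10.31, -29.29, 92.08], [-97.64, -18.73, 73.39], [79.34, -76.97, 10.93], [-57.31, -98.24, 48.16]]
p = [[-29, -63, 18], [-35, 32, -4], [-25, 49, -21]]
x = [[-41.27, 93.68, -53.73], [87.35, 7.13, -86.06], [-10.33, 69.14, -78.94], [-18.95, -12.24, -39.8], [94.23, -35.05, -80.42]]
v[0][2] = 18.56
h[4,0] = -57.31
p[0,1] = -63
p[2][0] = -25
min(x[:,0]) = -41.27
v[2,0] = -1.77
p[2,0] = -25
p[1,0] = -35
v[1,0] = 12.85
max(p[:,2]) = 18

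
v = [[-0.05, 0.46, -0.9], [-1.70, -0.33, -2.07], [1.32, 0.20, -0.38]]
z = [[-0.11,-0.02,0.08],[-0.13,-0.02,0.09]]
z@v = [[0.15, -0.03, 0.11], [0.16, -0.04, 0.12]]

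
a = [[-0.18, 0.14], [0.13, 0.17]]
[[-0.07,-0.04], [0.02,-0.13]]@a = [[0.01, -0.02],  [-0.02, -0.02]]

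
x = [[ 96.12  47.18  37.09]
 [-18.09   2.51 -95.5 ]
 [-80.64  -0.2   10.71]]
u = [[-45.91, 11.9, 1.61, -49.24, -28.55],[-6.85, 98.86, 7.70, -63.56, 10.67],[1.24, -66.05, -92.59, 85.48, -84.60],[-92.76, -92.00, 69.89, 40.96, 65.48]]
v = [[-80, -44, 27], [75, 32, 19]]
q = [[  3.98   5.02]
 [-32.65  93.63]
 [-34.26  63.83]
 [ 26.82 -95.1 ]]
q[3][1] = -95.1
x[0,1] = 47.18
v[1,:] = [75, 32, 19]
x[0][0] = 96.12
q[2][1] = 63.83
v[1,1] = 32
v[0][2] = 27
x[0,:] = [96.12, 47.18, 37.09]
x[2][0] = -80.64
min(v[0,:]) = -80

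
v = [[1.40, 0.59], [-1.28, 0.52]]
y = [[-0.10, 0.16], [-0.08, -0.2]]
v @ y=[[-0.19, 0.11],[0.09, -0.31]]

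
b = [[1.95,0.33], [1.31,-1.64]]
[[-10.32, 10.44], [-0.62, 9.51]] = b @ [[-4.72, 5.58], [-3.39, -1.34]]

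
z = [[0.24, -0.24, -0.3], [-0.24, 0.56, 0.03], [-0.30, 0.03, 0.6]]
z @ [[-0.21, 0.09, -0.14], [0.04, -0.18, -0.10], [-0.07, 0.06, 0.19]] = [[-0.04, 0.05, -0.07], [0.07, -0.12, -0.02], [0.02, 0.00, 0.15]]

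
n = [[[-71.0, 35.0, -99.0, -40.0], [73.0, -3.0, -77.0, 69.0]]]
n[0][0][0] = -71.0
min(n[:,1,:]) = -77.0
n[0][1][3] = 69.0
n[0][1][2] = -77.0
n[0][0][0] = -71.0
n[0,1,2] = -77.0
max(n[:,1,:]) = 73.0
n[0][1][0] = 73.0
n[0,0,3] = -40.0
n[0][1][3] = 69.0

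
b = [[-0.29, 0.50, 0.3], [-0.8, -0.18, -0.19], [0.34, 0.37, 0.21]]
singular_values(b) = [0.97, 0.7, 0.04]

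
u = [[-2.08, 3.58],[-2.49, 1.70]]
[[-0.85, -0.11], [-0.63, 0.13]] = u @ [[0.15, -0.12], [-0.15, -0.10]]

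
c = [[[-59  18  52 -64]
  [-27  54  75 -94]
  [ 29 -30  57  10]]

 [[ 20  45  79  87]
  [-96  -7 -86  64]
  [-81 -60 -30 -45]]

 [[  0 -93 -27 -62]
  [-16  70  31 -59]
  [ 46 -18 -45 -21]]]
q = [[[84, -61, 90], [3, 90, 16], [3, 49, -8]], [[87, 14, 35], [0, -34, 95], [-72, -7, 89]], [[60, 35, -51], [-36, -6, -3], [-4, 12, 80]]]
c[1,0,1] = 45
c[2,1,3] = -59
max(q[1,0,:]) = 87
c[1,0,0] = 20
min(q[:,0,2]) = -51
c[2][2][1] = -18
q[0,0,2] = 90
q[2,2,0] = -4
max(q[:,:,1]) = 90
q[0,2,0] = 3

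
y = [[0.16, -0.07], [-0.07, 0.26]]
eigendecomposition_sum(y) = [[0.1, 0.05], [0.05, 0.03]] + [[0.06, -0.12], [-0.12, 0.23]]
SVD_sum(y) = [[0.06, -0.12],[-0.12, 0.23]] + [[0.1, 0.05], [0.05, 0.03]]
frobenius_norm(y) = 0.32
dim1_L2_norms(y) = [0.17, 0.27]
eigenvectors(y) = [[-0.89, 0.46], [-0.46, -0.89]]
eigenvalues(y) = [0.12, 0.3]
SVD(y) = [[-0.46, 0.89], [0.89, 0.46]] @ diag([0.2960232526704263, 0.12397674732957371]) @ [[-0.46, 0.89], [0.89, 0.46]]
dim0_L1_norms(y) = [0.23, 0.33]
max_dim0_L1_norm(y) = 0.33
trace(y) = 0.42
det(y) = 0.04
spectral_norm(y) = 0.30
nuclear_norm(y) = 0.42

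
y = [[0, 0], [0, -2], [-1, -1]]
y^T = [[0, 0, -1], [0, -2, -1]]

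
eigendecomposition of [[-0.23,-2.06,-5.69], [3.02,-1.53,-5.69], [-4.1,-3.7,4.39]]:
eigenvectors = [[-0.36, -0.89, 0.88], [-0.53, 0.12, 0.04], [0.77, -0.44, 0.48]]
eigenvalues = [8.86, -2.8, -3.43]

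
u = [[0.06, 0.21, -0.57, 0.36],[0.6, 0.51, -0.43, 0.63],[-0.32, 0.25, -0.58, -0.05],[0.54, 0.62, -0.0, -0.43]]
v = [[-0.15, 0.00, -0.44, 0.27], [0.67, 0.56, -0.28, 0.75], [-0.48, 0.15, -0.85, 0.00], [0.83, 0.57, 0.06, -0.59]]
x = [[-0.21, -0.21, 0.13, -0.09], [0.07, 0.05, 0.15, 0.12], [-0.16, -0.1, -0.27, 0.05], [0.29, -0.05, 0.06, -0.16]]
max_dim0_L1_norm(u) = 1.59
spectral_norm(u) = 1.32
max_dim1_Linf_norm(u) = 0.63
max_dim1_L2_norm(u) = 1.1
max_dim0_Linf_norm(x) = 0.29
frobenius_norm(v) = 2.01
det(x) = 0.00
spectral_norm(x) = 0.45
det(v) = 0.12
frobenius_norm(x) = 0.62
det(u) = 0.05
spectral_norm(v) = 1.38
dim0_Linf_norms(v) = [0.83, 0.57, 0.85, 0.75]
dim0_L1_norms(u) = [1.52, 1.59, 1.58, 1.47]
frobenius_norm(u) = 1.75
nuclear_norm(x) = 1.12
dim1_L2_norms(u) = [0.71, 1.1, 0.71, 0.93]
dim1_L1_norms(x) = [0.64, 0.39, 0.58, 0.56]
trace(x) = -0.59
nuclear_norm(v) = 3.49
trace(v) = -1.03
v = u + x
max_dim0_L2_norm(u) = 0.92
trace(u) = -0.44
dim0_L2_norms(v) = [1.18, 0.81, 1.0, 0.99]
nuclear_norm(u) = 2.99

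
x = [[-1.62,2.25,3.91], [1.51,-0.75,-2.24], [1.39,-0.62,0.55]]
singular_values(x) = [5.52, 1.6, 0.63]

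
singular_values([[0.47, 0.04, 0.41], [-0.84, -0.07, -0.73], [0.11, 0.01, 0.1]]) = [1.29, 0.0, 0.0]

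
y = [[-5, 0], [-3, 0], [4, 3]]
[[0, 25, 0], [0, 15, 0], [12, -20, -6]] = y @ [[0, -5, 0], [4, 0, -2]]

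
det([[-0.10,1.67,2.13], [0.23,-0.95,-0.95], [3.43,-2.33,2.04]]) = -0.011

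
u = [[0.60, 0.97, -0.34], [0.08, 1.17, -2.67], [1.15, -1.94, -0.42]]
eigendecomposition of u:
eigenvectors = [[0.12,-0.87,-0.50], [-0.62,-0.49,-0.79], [-0.77,-0.03,0.35]]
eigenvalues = [-2.16, 1.13, 2.38]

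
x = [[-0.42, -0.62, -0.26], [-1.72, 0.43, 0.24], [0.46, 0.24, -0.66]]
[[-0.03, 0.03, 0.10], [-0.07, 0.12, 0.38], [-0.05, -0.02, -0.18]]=x @ [[0.05, -0.07, -0.22], [-0.02, 0.01, -0.05], [0.10, -0.02, 0.1]]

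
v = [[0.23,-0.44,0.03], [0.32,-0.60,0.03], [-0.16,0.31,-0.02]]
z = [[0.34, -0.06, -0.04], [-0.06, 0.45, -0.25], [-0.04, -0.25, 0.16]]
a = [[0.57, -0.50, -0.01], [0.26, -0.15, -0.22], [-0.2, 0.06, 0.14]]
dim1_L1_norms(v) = [0.7, 0.95, 0.49]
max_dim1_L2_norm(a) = 0.76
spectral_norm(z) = 0.60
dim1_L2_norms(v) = [0.5, 0.68, 0.35]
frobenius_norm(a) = 0.88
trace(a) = 0.56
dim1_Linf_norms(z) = [0.34, 0.45, 0.25]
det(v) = 0.00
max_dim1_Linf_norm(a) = 0.57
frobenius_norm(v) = 0.91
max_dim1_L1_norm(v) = 0.95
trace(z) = 0.95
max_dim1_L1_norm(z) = 0.76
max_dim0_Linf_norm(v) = 0.6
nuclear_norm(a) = 1.13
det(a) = -0.01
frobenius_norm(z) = 0.69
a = v + z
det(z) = 0.00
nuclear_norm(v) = 0.92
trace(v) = -0.39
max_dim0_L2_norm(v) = 0.81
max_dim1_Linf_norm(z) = 0.45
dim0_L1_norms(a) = [1.03, 0.71, 0.37]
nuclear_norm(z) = 0.95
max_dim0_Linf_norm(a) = 0.57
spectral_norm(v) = 0.91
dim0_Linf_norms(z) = [0.34, 0.45, 0.25]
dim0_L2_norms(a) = [0.66, 0.53, 0.26]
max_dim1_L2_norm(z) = 0.52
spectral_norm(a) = 0.85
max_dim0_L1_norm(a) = 1.03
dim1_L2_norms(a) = [0.76, 0.37, 0.25]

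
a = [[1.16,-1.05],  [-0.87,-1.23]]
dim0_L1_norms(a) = [2.03, 2.28]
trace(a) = -0.07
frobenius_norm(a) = 2.17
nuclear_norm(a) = 3.07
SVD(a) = [[0.81, 0.59], [0.59, -0.81]] @ diag([1.6294146948611934, 1.4362826157029138]) @ [[0.26, -0.97], [0.97, 0.26]]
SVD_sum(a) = [[0.34, -1.27],[0.25, -0.93]] + [[0.82, 0.22], [-1.12, -0.30]]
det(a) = -2.34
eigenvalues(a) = [1.5, -1.57]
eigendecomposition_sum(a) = [[1.33, -0.51], [-0.43, 0.16]] + [[-0.17, -0.54], [-0.44, -1.39]]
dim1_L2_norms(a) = [1.56, 1.51]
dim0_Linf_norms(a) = [1.16, 1.23]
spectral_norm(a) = 1.63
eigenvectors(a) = [[0.95,  0.36],[-0.30,  0.93]]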